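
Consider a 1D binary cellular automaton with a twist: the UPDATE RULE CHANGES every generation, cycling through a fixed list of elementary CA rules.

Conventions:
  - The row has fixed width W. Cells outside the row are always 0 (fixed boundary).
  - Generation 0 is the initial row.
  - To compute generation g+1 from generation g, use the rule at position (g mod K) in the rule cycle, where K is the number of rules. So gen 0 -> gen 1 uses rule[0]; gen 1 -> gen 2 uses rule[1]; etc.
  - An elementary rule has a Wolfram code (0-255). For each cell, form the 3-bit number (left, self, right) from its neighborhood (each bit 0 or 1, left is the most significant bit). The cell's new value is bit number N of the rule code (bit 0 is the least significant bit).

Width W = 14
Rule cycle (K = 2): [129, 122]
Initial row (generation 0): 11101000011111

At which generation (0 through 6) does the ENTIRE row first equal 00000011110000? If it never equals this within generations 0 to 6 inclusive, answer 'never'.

Answer: 3

Derivation:
Gen 0: 11101000011111
Gen 1 (rule 129): 01000011001110
Gen 2 (rule 122): 10100111111011
Gen 3 (rule 129): 00000011110000
Gen 4 (rule 122): 00000110011000
Gen 5 (rule 129): 11110000000011
Gen 6 (rule 122): 10011000000111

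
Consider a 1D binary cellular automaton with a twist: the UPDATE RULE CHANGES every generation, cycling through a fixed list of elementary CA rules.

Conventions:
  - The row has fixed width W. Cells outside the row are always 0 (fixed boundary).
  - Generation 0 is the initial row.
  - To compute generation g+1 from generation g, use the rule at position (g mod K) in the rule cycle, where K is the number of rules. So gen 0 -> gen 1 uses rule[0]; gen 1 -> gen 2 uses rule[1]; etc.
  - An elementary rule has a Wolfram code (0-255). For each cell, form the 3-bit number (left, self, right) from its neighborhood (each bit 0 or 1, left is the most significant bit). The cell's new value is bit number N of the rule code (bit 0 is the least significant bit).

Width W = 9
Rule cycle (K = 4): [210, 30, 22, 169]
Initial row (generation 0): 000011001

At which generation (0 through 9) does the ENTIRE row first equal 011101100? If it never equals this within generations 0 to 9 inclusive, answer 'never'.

Answer: 6

Derivation:
Gen 0: 000011001
Gen 1 (rule 210): 000101110
Gen 2 (rule 30): 001101001
Gen 3 (rule 22): 010001111
Gen 4 (rule 169): 000101110
Gen 5 (rule 210): 001000111
Gen 6 (rule 30): 011101100
Gen 7 (rule 22): 100000010
Gen 8 (rule 169): 001111000
Gen 9 (rule 210): 010111100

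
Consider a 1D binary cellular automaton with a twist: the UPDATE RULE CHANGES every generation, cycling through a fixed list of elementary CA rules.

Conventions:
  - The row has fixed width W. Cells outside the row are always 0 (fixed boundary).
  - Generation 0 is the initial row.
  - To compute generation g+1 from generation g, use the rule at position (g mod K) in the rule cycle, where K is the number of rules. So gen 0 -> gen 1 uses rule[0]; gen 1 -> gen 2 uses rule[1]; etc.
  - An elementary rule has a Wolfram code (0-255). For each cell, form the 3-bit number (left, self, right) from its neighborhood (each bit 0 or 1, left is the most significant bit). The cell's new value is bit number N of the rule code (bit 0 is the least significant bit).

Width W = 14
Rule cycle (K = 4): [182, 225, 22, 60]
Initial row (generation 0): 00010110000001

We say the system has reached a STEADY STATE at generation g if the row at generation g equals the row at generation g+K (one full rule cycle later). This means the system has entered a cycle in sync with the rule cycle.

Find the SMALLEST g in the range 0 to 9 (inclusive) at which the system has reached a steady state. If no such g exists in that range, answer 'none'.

Gen 0: 00010110000001
Gen 1 (rule 182): 00111001000011
Gen 2 (rule 225): 10011000011001
Gen 3 (rule 22): 11100100100111
Gen 4 (rule 60): 10010110110100
Gen 5 (rule 182): 11111001001110
Gen 6 (rule 225): 01111000000110
Gen 7 (rule 22): 10000100001001
Gen 8 (rule 60): 11000110001101
Gen 9 (rule 182): 00101001010011
Gen 10 (rule 225): 10010000100001
Gen 11 (rule 22): 11111001110011
Gen 12 (rule 60): 10000101001010
Gen 13 (rule 182): 11001111111111

Answer: none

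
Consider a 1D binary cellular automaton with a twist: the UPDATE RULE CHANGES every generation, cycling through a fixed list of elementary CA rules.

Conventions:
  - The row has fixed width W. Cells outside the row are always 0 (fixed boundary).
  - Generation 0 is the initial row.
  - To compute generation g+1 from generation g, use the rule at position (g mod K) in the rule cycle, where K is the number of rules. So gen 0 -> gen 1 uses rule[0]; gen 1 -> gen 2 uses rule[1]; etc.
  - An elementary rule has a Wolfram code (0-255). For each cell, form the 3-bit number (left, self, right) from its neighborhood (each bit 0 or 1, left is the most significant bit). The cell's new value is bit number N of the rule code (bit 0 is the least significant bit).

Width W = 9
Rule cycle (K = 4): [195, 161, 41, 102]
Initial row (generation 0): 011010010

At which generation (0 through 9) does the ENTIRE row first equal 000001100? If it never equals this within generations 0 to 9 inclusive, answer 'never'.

Answer: 4

Derivation:
Gen 0: 011010010
Gen 1 (rule 195): 101000100
Gen 2 (rule 161): 010010001
Gen 3 (rule 41): 000000100
Gen 4 (rule 102): 000001100
Gen 5 (rule 195): 111110101
Gen 6 (rule 161): 011101010
Gen 7 (rule 41): 010010100
Gen 8 (rule 102): 110111100
Gen 9 (rule 195): 010011101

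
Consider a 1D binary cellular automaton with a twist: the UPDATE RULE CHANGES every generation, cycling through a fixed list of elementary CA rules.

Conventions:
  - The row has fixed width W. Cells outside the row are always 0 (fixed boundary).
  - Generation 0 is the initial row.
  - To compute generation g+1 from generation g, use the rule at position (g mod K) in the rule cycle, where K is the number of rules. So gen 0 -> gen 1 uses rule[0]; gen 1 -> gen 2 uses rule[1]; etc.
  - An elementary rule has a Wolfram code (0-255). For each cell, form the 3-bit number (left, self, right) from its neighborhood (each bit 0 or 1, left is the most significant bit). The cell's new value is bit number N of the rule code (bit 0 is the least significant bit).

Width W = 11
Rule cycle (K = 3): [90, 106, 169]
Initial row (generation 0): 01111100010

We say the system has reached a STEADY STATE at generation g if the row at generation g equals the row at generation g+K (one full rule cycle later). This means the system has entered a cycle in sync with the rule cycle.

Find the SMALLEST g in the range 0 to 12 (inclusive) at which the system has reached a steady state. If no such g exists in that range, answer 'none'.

Gen 0: 01111100010
Gen 1 (rule 90): 11000110101
Gen 2 (rule 106): 11001111010
Gen 3 (rule 169): 10001110100
Gen 4 (rule 90): 01011010010
Gen 5 (rule 106): 10111100100
Gen 6 (rule 169): 01111000001
Gen 7 (rule 90): 11001100010
Gen 8 (rule 106): 11011100100
Gen 9 (rule 169): 10111000001
Gen 10 (rule 90): 00101100010
Gen 11 (rule 106): 01011100100
Gen 12 (rule 169): 00111000001
Gen 13 (rule 90): 01101100010
Gen 14 (rule 106): 11111100100
Gen 15 (rule 169): 11111000001

Answer: none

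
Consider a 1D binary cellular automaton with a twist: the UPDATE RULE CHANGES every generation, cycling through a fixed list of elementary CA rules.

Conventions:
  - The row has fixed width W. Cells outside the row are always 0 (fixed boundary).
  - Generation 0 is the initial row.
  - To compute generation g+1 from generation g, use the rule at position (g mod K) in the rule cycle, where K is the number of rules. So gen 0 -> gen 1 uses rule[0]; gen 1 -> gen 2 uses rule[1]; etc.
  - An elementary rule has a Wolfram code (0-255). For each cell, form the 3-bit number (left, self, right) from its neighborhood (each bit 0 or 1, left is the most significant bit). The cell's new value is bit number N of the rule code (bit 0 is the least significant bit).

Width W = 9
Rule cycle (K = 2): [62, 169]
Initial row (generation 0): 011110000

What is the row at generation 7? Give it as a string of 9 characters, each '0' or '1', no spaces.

Gen 0: 011110000
Gen 1 (rule 62): 110001000
Gen 2 (rule 169): 100100011
Gen 3 (rule 62): 111110110
Gen 4 (rule 169): 111101100
Gen 5 (rule 62): 100011010
Gen 6 (rule 169): 001010100
Gen 7 (rule 62): 011111110

Answer: 011111110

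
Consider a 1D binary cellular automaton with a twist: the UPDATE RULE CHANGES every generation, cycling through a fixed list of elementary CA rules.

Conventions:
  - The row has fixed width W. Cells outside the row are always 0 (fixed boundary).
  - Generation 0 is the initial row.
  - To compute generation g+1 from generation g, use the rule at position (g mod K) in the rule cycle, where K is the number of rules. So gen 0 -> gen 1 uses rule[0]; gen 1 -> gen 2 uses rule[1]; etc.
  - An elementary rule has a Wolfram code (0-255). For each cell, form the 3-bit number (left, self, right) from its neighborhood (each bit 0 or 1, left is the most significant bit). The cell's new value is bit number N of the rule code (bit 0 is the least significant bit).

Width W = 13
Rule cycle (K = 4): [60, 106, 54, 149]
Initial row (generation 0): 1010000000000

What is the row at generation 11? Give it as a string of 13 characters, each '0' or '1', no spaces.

Answer: 0010000100000

Derivation:
Gen 0: 1010000000000
Gen 1 (rule 60): 1111000000000
Gen 2 (rule 106): 1001000000000
Gen 3 (rule 54): 1111100000000
Gen 4 (rule 149): 0111011111111
Gen 5 (rule 60): 0100110000000
Gen 6 (rule 106): 1001110000000
Gen 7 (rule 54): 1110001000000
Gen 8 (rule 149): 0101101111111
Gen 9 (rule 60): 0111011000000
Gen 10 (rule 106): 1101111000000
Gen 11 (rule 54): 0010000100000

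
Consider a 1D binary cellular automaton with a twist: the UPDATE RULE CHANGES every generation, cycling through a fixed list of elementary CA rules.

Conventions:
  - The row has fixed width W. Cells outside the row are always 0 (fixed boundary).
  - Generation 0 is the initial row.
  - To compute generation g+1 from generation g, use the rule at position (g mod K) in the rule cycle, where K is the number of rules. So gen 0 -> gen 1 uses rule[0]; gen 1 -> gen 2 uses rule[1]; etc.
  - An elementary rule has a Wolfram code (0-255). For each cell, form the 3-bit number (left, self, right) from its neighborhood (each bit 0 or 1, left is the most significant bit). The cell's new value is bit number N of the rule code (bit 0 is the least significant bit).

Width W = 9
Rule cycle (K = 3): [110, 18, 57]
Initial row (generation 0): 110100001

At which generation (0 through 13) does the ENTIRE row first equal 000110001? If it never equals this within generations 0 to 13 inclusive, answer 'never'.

Gen 0: 110100001
Gen 1 (rule 110): 111100011
Gen 2 (rule 18): 000010100
Gen 3 (rule 57): 111001011
Gen 4 (rule 110): 101011111
Gen 5 (rule 18): 000000000
Gen 6 (rule 57): 111111111
Gen 7 (rule 110): 100000001
Gen 8 (rule 18): 010000010
Gen 9 (rule 57): 001111001
Gen 10 (rule 110): 011001011
Gen 11 (rule 18): 100110000
Gen 12 (rule 57): 010101111
Gen 13 (rule 110): 111111001

Answer: never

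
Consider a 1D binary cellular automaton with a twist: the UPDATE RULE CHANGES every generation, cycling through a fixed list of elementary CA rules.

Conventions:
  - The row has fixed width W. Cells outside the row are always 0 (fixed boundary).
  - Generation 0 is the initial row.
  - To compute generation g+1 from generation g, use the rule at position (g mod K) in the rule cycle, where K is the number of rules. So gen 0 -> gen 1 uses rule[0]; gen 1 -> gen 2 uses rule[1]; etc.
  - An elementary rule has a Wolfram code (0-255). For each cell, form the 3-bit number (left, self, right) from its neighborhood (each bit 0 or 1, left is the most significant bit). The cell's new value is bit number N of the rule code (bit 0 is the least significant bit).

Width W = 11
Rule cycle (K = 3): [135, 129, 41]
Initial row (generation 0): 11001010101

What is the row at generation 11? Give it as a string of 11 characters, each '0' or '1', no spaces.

Gen 0: 11001010101
Gen 1 (rule 135): 00011010101
Gen 2 (rule 129): 11000000000
Gen 3 (rule 41): 10011111111
Gen 4 (rule 135): 10101111110
Gen 5 (rule 129): 00000111100
Gen 6 (rule 41): 11110100001
Gen 7 (rule 135): 01100101111
Gen 8 (rule 129): 00000000110
Gen 9 (rule 41): 11111110100
Gen 10 (rule 135): 01111100101
Gen 11 (rule 129): 00111000000

Answer: 00111000000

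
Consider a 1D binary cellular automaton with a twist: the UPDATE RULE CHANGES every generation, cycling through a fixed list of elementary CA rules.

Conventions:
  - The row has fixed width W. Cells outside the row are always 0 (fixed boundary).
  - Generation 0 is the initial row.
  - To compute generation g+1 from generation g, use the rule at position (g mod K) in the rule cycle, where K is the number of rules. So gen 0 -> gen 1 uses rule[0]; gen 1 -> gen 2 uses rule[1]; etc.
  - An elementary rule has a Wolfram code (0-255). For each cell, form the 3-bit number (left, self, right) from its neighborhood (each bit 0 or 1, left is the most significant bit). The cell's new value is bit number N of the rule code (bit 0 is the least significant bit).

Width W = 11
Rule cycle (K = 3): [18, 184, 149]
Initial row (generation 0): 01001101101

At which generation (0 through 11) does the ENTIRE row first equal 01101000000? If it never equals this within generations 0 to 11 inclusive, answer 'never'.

Gen 0: 01001101101
Gen 1 (rule 18): 10110000000
Gen 2 (rule 184): 01101000000
Gen 3 (rule 149): 00001111111
Gen 4 (rule 18): 00010000000
Gen 5 (rule 184): 00001000000
Gen 6 (rule 149): 11101111111
Gen 7 (rule 18): 00000000000
Gen 8 (rule 184): 00000000000
Gen 9 (rule 149): 11111111111
Gen 10 (rule 18): 00000000000
Gen 11 (rule 184): 00000000000

Answer: 2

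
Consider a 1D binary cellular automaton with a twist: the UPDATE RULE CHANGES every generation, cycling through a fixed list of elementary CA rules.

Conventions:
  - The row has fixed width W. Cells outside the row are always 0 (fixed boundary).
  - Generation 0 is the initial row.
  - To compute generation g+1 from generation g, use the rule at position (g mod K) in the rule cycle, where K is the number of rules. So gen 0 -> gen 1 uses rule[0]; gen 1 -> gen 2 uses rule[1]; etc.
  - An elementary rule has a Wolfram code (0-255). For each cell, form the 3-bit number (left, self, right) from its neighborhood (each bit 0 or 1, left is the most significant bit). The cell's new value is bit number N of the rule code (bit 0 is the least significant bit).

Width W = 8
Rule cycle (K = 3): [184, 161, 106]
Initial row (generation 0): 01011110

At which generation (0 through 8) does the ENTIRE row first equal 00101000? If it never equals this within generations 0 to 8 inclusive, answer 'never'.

Answer: 6

Derivation:
Gen 0: 01011110
Gen 1 (rule 184): 00111101
Gen 2 (rule 161): 10011010
Gen 3 (rule 106): 00111100
Gen 4 (rule 184): 00111010
Gen 5 (rule 161): 10010100
Gen 6 (rule 106): 00101000
Gen 7 (rule 184): 00010100
Gen 8 (rule 161): 11001001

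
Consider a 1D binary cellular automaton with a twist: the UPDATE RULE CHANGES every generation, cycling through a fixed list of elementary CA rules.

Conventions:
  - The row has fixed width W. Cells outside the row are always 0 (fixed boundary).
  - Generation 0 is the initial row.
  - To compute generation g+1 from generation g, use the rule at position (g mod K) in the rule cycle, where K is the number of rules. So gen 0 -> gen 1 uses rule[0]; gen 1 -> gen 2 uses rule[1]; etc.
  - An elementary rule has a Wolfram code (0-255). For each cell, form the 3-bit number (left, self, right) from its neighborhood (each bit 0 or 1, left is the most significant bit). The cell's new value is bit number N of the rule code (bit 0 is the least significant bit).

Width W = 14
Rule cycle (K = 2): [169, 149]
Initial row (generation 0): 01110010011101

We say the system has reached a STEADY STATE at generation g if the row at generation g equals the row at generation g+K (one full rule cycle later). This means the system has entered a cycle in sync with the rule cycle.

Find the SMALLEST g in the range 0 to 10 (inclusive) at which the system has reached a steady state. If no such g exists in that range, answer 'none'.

Gen 0: 01110010011101
Gen 1 (rule 169): 01100000011010
Gen 2 (rule 149): 00011111000011
Gen 3 (rule 169): 11011110011010
Gen 4 (rule 149): 00001101000011
Gen 5 (rule 169): 11101010011010
Gen 6 (rule 149): 01001011000011
Gen 7 (rule 169): 00000110011010
Gen 8 (rule 149): 11110001000011
Gen 9 (rule 169): 11100100011010
Gen 10 (rule 149): 01010111000011
Gen 11 (rule 169): 00101110011010
Gen 12 (rule 149): 10100101000011

Answer: none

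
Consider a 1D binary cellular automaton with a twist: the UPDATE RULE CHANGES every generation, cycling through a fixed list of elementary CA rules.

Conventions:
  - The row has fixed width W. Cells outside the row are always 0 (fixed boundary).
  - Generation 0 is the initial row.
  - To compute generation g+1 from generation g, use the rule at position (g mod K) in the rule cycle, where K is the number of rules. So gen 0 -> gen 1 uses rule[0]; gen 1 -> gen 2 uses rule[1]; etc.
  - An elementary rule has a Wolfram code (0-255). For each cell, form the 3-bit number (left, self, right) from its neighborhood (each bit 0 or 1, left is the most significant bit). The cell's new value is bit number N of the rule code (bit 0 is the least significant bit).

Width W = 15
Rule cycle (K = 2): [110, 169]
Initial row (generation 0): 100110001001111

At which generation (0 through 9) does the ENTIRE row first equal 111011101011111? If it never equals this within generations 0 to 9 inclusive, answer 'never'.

Answer: never

Derivation:
Gen 0: 100110001001111
Gen 1 (rule 110): 101110011011001
Gen 2 (rule 169): 011100010110000
Gen 3 (rule 110): 110100111110000
Gen 4 (rule 169): 101000111100111
Gen 5 (rule 110): 111001100101101
Gen 6 (rule 169): 110001000011010
Gen 7 (rule 110): 110011000111110
Gen 8 (rule 169): 100010010111100
Gen 9 (rule 110): 100110111100100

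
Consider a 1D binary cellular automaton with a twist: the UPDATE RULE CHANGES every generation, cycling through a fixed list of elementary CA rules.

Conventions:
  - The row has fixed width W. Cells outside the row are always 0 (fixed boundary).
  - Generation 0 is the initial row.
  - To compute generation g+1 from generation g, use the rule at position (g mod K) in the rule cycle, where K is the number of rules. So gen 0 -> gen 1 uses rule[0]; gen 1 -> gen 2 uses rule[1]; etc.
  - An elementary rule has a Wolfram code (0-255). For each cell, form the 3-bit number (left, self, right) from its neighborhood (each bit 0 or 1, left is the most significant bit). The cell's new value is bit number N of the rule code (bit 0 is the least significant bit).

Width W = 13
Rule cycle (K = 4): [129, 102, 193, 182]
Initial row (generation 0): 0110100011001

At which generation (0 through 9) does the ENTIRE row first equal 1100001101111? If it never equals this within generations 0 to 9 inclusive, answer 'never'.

Answer: never

Derivation:
Gen 0: 0110100011001
Gen 1 (rule 129): 0000001000000
Gen 2 (rule 102): 0000011000000
Gen 3 (rule 193): 1111001011111
Gen 4 (rule 182): 0110111101110
Gen 5 (rule 129): 0000011000100
Gen 6 (rule 102): 0000101001100
Gen 7 (rule 193): 1110000000101
Gen 8 (rule 182): 0101000001111
Gen 9 (rule 129): 0000011100110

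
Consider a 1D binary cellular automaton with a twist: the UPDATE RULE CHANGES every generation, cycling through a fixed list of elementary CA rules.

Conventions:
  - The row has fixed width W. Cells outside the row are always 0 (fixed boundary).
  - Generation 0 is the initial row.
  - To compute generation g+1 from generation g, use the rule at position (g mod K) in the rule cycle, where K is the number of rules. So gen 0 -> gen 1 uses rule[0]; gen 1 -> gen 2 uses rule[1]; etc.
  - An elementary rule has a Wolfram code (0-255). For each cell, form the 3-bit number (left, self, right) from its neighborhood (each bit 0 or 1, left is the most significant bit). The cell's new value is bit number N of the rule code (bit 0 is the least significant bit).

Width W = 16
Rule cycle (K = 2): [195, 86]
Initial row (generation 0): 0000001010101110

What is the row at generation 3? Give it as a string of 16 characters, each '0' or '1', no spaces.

Answer: 1111101011110001

Derivation:
Gen 0: 0000001010101110
Gen 1 (rule 195): 1111110000000110
Gen 2 (rule 86): 0000011000001011
Gen 3 (rule 195): 1111101011110001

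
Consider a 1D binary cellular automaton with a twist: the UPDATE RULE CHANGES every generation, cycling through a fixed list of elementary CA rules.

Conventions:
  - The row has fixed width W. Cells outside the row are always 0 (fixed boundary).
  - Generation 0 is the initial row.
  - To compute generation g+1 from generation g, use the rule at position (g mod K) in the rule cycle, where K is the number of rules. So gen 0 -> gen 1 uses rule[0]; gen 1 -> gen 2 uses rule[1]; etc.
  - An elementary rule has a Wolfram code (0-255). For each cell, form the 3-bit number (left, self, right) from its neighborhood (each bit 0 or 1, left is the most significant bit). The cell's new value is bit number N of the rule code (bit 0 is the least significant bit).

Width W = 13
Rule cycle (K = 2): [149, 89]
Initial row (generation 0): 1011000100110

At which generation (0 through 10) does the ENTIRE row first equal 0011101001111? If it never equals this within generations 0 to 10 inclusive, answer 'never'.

Gen 0: 1011000100110
Gen 1 (rule 149): 1000110110001
Gen 2 (rule 89): 0110110111100
Gen 3 (rule 149): 0000000011011
Gen 4 (rule 89): 1111111011011
Gen 5 (rule 149): 0111110000000
Gen 6 (rule 89): 0100011111111
Gen 7 (rule 149): 0111001111110
Gen 8 (rule 89): 0101101000011
Gen 9 (rule 149): 0100001111000
Gen 10 (rule 89): 0011101001111

Answer: 10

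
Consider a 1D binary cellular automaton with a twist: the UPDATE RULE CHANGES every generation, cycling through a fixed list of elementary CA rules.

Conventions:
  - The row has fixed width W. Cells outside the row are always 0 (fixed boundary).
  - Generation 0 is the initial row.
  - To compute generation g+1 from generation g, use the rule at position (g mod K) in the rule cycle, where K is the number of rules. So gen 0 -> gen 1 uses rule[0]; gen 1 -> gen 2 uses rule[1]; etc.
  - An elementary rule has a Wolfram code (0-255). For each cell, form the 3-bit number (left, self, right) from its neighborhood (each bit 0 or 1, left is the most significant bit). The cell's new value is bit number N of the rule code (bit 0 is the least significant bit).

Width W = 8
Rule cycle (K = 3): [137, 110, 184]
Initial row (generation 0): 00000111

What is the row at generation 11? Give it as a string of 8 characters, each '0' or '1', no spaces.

Gen 0: 00000111
Gen 1 (rule 137): 11110110
Gen 2 (rule 110): 10011110
Gen 3 (rule 184): 01011101
Gen 4 (rule 137): 00011000
Gen 5 (rule 110): 00111000
Gen 6 (rule 184): 00110100
Gen 7 (rule 137): 10100001
Gen 8 (rule 110): 11100011
Gen 9 (rule 184): 11010010
Gen 10 (rule 137): 10000000
Gen 11 (rule 110): 10000000

Answer: 10000000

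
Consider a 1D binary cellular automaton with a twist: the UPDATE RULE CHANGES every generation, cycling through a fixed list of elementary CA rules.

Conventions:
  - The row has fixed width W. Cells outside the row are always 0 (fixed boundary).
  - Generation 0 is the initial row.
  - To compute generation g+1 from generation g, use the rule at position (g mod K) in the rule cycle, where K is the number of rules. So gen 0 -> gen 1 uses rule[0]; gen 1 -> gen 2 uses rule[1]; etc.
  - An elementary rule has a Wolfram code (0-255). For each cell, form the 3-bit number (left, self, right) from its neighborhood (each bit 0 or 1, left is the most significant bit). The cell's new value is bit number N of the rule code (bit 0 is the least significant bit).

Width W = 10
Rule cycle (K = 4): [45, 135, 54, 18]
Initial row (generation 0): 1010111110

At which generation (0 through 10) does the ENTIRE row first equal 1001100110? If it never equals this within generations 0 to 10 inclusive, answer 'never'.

Answer: never

Derivation:
Gen 0: 1010111110
Gen 1 (rule 45): 1111100000
Gen 2 (rule 135): 0111001111
Gen 3 (rule 54): 1000110000
Gen 4 (rule 18): 0101001000
Gen 5 (rule 45): 0111001011
Gen 6 (rule 135): 1010011000
Gen 7 (rule 54): 1111100100
Gen 8 (rule 18): 0000011010
Gen 9 (rule 45): 1111010110
Gen 10 (rule 135): 0110010000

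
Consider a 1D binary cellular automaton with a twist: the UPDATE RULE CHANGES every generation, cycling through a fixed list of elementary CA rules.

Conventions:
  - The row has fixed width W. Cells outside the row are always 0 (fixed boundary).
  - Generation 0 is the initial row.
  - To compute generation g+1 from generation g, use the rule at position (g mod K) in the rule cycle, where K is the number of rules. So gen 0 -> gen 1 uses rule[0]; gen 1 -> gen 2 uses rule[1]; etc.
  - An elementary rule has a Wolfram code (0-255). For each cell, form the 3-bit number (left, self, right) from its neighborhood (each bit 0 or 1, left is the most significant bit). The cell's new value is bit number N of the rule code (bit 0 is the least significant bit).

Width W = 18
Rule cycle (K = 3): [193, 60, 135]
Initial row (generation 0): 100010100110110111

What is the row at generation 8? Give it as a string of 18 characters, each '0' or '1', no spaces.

Answer: 000110000111101010

Derivation:
Gen 0: 100010100110110111
Gen 1 (rule 193): 001000000010010011
Gen 2 (rule 60): 001100000011011010
Gen 3 (rule 135): 110001111100000010
Gen 4 (rule 193): 010100111101111000
Gen 5 (rule 60): 011110100011000100
Gen 6 (rule 135): 101100101100011101
Gen 7 (rule 193): 000100000101001100
Gen 8 (rule 60): 000110000111101010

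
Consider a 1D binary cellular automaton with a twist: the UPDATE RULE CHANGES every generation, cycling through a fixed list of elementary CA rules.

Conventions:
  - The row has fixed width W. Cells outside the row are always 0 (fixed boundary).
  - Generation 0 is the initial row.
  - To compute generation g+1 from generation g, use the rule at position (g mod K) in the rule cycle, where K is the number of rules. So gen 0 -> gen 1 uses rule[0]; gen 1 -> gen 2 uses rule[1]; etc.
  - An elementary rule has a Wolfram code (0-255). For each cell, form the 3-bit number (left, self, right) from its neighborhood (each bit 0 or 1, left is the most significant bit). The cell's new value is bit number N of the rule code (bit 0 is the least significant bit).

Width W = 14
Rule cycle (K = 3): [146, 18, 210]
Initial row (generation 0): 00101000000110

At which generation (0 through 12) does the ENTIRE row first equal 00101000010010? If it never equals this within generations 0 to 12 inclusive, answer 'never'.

Gen 0: 00101000000110
Gen 1 (rule 146): 01000100001001
Gen 2 (rule 18): 10101010010110
Gen 3 (rule 210): 00000001100011
Gen 4 (rule 146): 00000010010100
Gen 5 (rule 18): 00000101100010
Gen 6 (rule 210): 00001000110101
Gen 7 (rule 146): 00010101000000
Gen 8 (rule 18): 00100000100000
Gen 9 (rule 210): 01010001010000
Gen 10 (rule 146): 10001010001000
Gen 11 (rule 18): 01010001010100
Gen 12 (rule 210): 10001010000010

Answer: never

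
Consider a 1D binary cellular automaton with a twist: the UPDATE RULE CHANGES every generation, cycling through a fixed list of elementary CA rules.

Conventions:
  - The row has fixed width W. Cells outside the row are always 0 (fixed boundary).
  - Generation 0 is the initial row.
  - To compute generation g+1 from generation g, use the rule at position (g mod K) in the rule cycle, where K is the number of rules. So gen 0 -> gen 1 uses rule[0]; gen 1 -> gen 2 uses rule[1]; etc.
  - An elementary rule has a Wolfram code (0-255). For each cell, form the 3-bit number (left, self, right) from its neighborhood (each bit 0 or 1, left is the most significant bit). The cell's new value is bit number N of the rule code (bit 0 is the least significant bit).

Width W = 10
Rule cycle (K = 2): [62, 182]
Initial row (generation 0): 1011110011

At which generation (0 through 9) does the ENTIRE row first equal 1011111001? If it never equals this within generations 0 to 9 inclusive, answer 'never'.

Gen 0: 1011110011
Gen 1 (rule 62): 1110001110
Gen 2 (rule 182): 0101010101
Gen 3 (rule 62): 1111111111
Gen 4 (rule 182): 0111111110
Gen 5 (rule 62): 1100000001
Gen 6 (rule 182): 0010000011
Gen 7 (rule 62): 0111000110
Gen 8 (rule 182): 1010101001
Gen 9 (rule 62): 1111111111

Answer: never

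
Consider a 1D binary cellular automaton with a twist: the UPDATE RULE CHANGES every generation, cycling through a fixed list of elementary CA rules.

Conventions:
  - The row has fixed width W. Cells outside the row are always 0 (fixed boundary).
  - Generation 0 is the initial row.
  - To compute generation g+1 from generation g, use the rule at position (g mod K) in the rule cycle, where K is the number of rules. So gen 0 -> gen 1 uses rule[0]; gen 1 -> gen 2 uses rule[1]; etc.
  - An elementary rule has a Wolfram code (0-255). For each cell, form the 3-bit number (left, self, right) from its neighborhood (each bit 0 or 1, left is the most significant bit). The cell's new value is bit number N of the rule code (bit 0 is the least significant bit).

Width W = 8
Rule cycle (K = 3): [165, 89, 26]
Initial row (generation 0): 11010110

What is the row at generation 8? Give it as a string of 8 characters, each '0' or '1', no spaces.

Gen 0: 11010110
Gen 1 (rule 165): 00111000
Gen 2 (rule 89): 10101111
Gen 3 (rule 26): 00001000
Gen 4 (rule 165): 11101011
Gen 5 (rule 89): 10100011
Gen 6 (rule 26): 00010110
Gen 7 (rule 165): 11011000
Gen 8 (rule 89): 11011111

Answer: 11011111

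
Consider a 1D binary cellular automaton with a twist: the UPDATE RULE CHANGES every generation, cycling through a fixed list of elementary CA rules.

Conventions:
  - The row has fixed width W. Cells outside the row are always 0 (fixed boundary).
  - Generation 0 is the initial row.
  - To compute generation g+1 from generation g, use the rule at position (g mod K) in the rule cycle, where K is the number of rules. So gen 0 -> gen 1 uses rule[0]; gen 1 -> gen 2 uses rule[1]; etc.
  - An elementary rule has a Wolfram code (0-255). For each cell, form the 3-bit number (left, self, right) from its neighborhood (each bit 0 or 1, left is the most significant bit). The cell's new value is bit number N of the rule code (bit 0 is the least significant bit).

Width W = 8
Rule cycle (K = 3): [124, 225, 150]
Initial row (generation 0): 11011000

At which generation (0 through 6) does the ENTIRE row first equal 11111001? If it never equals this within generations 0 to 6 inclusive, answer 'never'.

Answer: never

Derivation:
Gen 0: 11011000
Gen 1 (rule 124): 11111100
Gen 2 (rule 225): 01111101
Gen 3 (rule 150): 10111001
Gen 4 (rule 124): 11101101
Gen 5 (rule 225): 01110110
Gen 6 (rule 150): 10100001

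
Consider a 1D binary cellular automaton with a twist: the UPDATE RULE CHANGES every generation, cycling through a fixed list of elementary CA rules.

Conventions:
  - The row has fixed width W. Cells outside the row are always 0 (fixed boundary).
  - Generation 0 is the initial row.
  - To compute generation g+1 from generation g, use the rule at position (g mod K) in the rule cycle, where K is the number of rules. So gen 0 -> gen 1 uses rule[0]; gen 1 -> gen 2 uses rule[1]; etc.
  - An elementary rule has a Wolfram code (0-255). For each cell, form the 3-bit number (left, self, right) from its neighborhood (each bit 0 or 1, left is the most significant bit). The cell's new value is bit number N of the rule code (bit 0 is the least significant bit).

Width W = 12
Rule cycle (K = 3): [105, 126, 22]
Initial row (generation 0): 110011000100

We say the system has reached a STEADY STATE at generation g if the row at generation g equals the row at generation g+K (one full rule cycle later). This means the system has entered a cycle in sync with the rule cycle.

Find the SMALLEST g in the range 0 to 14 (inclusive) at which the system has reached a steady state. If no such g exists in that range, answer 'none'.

Gen 0: 110011000100
Gen 1 (rule 105): 110011010001
Gen 2 (rule 126): 111111111011
Gen 3 (rule 22): 000000000000
Gen 4 (rule 105): 111111111111
Gen 5 (rule 126): 100000000001
Gen 6 (rule 22): 110000000011
Gen 7 (rule 105): 110111111011
Gen 8 (rule 126): 111100001111
Gen 9 (rule 22): 000010010000
Gen 10 (rule 105): 111000000111
Gen 11 (rule 126): 101100001101
Gen 12 (rule 22): 100010010001
Gen 13 (rule 105): 001000000100
Gen 14 (rule 126): 011100001110
Gen 15 (rule 22): 100010010001
Gen 16 (rule 105): 001000000100
Gen 17 (rule 126): 011100001110

Answer: 12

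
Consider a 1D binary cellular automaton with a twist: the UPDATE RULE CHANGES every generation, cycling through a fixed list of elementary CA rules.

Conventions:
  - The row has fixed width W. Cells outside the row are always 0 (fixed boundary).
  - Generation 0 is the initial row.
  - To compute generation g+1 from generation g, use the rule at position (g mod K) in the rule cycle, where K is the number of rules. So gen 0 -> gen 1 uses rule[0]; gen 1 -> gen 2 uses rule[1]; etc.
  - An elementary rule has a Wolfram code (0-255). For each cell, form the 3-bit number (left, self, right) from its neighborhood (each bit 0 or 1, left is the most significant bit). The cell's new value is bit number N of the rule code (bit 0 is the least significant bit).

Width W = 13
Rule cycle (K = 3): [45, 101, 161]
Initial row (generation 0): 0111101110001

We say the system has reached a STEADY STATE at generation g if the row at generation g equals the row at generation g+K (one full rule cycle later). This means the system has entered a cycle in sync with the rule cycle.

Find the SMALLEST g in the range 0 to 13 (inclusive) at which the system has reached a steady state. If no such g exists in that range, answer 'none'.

Answer: none

Derivation:
Gen 0: 0111101110001
Gen 1 (rule 45): 0100011000101
Gen 2 (rule 101): 0101001010111
Gen 3 (rule 161): 0010000101010
Gen 4 (rule 45): 1010110111110
Gen 5 (rule 101): 1111011000010
Gen 6 (rule 161): 0110100011000
Gen 7 (rule 45): 0101101010011
Gen 8 (rule 101): 0110111110001
Gen 9 (rule 161): 0001011100100
Gen 10 (rule 45): 1101110000101
Gen 11 (rule 101): 0110010110111
Gen 12 (rule 161): 0000001001010
Gen 13 (rule 45): 1111101001110
Gen 14 (rule 101): 0000111000010
Gen 15 (rule 161): 1110010011000
Gen 16 (rule 45): 1000010010011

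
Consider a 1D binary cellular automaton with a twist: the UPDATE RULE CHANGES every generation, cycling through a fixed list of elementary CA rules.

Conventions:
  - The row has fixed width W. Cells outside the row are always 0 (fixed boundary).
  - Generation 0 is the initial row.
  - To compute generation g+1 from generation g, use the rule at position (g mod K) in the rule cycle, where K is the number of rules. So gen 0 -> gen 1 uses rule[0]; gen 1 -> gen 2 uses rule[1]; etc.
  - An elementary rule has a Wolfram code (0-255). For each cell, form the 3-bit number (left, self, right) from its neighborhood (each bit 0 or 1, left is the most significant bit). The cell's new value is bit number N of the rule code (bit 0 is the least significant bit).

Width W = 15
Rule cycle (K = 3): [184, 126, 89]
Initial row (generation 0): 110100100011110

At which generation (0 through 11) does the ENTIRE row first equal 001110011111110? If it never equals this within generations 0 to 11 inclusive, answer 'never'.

Answer: never

Derivation:
Gen 0: 110100100011110
Gen 1 (rule 184): 101010010011101
Gen 2 (rule 126): 111111111110111
Gen 3 (rule 89): 100000000010101
Gen 4 (rule 184): 010000000001010
Gen 5 (rule 126): 111000000011111
Gen 6 (rule 89): 101111111010001
Gen 7 (rule 184): 011111110101000
Gen 8 (rule 126): 110000011111100
Gen 9 (rule 89): 111111010000111
Gen 10 (rule 184): 111110101000110
Gen 11 (rule 126): 100011111101111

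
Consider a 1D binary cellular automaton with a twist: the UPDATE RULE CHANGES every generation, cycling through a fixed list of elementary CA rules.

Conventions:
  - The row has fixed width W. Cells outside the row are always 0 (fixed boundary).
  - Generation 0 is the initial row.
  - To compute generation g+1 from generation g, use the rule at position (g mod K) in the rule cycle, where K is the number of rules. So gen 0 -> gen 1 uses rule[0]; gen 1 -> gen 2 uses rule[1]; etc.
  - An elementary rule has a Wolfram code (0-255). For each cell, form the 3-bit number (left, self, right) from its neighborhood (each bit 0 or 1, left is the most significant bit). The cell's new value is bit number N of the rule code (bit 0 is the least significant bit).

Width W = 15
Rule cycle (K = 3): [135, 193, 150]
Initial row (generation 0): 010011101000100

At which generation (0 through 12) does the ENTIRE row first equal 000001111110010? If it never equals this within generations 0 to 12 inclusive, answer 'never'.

Gen 0: 010011101000100
Gen 1 (rule 135): 110101001011101
Gen 2 (rule 193): 010000000001100
Gen 3 (rule 150): 111000000010010
Gen 4 (rule 135): 010011111110110
Gen 5 (rule 193): 000001111110010
Gen 6 (rule 150): 000010111101111
Gen 7 (rule 135): 111110011000110
Gen 8 (rule 193): 011110001010010
Gen 9 (rule 150): 101101011011111
Gen 10 (rule 135): 100001000001110
Gen 11 (rule 193): 001100011100110
Gen 12 (rule 150): 010010101011001

Answer: 5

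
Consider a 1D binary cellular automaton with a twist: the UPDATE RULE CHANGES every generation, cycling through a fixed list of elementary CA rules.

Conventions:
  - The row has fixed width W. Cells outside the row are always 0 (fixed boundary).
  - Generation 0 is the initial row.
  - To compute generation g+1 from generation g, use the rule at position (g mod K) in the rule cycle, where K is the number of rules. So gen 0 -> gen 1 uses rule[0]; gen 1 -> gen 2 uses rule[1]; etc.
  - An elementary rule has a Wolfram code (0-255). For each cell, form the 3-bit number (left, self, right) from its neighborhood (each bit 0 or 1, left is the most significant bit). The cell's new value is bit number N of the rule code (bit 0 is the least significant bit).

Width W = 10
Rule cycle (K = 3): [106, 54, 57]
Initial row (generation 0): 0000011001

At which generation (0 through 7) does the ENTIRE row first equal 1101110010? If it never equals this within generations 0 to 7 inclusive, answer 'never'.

Answer: never

Derivation:
Gen 0: 0000011001
Gen 1 (rule 106): 0000111010
Gen 2 (rule 54): 0001000111
Gen 3 (rule 57): 1100110100
Gen 4 (rule 106): 1101111000
Gen 5 (rule 54): 0010000100
Gen 6 (rule 57): 1001110011
Gen 7 (rule 106): 0011010111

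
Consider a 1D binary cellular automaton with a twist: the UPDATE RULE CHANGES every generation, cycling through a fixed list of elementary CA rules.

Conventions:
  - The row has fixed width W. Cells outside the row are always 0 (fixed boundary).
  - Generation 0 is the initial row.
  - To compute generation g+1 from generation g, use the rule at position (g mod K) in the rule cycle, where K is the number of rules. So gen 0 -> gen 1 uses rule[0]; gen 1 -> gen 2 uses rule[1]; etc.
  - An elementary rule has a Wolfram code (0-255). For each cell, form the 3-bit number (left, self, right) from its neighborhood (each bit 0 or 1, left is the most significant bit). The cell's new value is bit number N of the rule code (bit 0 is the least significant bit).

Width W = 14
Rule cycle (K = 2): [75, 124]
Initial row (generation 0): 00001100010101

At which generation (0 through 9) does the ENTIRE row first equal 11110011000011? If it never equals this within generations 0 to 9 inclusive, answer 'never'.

Gen 0: 00001100010101
Gen 1 (rule 75): 11111101100000
Gen 2 (rule 124): 10000111110000
Gen 3 (rule 75): 00111100010111
Gen 4 (rule 124): 00100110011101
Gen 5 (rule 75): 11001110110100
Gen 6 (rule 124): 11101011111110
Gen 7 (rule 75): 10100010000010
Gen 8 (rule 124): 11110011000011
Gen 9 (rule 75): 10010111011111

Answer: 8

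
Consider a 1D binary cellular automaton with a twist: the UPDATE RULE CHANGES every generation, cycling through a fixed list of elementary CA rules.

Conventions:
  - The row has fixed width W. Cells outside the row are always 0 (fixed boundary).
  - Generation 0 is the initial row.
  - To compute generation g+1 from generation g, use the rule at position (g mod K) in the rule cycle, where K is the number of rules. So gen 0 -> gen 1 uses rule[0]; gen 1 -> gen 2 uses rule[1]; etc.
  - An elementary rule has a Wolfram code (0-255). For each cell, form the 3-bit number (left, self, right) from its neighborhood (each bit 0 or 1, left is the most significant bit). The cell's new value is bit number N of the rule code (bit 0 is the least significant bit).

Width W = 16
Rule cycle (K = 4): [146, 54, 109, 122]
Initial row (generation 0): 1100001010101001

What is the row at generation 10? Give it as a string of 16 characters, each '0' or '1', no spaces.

Answer: 1100000111111001

Derivation:
Gen 0: 1100001010101001
Gen 1 (rule 146): 0010010000000110
Gen 2 (rule 54): 0111111000001001
Gen 3 (rule 109): 0100001011101001
Gen 4 (rule 122): 1010010110110110
Gen 5 (rule 146): 0001100000000001
Gen 6 (rule 54): 0010010000000011
Gen 7 (rule 109): 1010010111111011
Gen 8 (rule 122): 0101101100001111
Gen 9 (rule 146): 1000000010010110
Gen 10 (rule 54): 1100000111111001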